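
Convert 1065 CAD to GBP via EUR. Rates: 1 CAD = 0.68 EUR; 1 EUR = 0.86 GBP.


Step 1: 1065 CAD × 0.68 = 724.20 EUR
Step 2: 724.20 EUR × 0.86 = 622.81 GBP
Implied rate CAD→GBP = 0.68 × 0.86 = 0.5848
= 622.81 GBP

622.81 GBP


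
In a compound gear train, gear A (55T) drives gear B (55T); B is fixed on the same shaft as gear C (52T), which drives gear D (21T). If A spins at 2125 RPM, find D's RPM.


Stage 1: RPM_B = RPM_A × t_A/t_B = 2125 × 55/55 = 116875/55 = 2125.00
B and C share a shaft → RPM_C = RPM_B
Stage 2: RPM_D = RPM_C × t_C/t_D = RPM_A × (t_A×t_C)/(t_B×t_D)
Overall ratio = (55×52)/(55×21) = 2860/1155
RPM_D = 2125 × 2860/1155 = 6077500/1155
≈ 5261.90 RPM

5261.90 RPM


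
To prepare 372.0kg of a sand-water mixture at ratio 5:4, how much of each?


Total parts = 5 + 4 = 9
sand: 372.0 × 5/9 = 206.7kg
water: 372.0 × 4/9 = 165.3kg
= 206.7kg and 165.3kg

206.7kg and 165.3kg


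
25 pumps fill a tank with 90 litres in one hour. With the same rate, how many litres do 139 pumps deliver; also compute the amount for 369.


Direct proportion: y/x = constant
k = 90/25 = 3.6000
y at x=139: k × 139 = 90 × 139 / 25 = 12510/25 = 500.40
y at x=369: k × 369 = 90 × 369 / 25 = 33210/25 = 1328.40
= 500.40 and 1328.40

500.40 and 1328.40


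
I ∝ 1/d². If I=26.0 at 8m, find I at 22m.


I₁d₁² = I₂d₂²
I₂ = I₁ × (d₁/d₂)²
= 26.0 × (8/22)²
= 26.0 × 64/484
= 1664/484
≈ 3.4380

3.4380


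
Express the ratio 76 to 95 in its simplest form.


GCD(76, 95) = 19
76/19 : 95/19
= 4:5

4:5


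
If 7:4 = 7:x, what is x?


Cross multiply: 7 × x = 4 × 7
7x = 28
x = 28 / 7
= 4.00

4.00


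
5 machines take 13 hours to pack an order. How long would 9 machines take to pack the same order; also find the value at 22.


Inverse proportion: x × y = constant
k = 5 × 13 = 65
At x=9: k/9 = 7.22
At x=22: k/22 = 2.95
= 7.22 and 2.95

7.22 and 2.95


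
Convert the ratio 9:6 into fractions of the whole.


Total parts = 9 + 6 = 15
First part: 9/15 = 3/5
Second part: 6/15 = 2/5
= 3/5 and 2/5

3/5 and 2/5


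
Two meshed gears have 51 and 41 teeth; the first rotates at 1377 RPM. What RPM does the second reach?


Gear ratio = 51:41 = 51:41
RPM_B = RPM_A × (teeth_A / teeth_B)
= 1377 × (51/41)
= 1712.9 RPM

1712.9 RPM


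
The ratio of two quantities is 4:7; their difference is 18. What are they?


Let A = 4k, B = 7k.
7k - 4k = 18
3k = 18 → k = 18/3 = 6
A = 4×6 = 24, B = 7×6 = 42
= A = 24, B = 42

A = 24, B = 42


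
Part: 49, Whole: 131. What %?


Percentage = (part / whole) × 100
= (49 / 131) × 100
≈ 37.40%

37.40%


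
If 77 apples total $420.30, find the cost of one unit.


Unit rate = total / quantity
= 420.30 / 77
= $5.46 per unit

$5.46 per unit


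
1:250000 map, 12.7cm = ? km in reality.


Real distance = map distance × scale
= 12.7cm × 250000
= 3175000 cm = 31750.0 m
= 31.750 km

31.750 km


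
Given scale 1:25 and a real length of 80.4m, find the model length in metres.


Model size = real / scale
= 80.4 / 25
= 3.2160 m

3.2160 m


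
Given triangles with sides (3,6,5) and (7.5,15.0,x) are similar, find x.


Scale factor = 7.5/3 = 2.5
Missing side = 5 × 2.5
= 12.5

12.5


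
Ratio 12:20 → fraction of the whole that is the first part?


Total parts = 12 + 20 = 32
First part: 12/32 = 3/8
= 3/8

3/8


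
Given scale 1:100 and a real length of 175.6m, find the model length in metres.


Model size = real / scale
= 175.6 / 100
= 1.7560 m

1.7560 m


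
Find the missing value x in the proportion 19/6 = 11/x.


Cross multiply: 19 × x = 6 × 11
19x = 66
x = 66 / 19
= 3.47

3.47


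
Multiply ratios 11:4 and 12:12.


Compound ratio = (11×12) : (4×12)
= 132:48
GCD = 12
= 11:4

11:4


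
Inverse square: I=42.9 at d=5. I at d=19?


I₁d₁² = I₂d₂²
I₂ = I₁ × (d₁/d₂)²
= 42.9 × (5/19)²
= 42.9 × 25/361
= 1072.5/361
≈ 2.9709

2.9709


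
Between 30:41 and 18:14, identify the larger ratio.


30/41 = 0.7317
18/14 = 1.2857
0.7317 < 1.2857, so 30:41 is less
= 18:14

18:14


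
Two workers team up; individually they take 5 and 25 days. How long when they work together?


Rate of A = 1/5 per day
Rate of B = 1/25 per day
Combined rate = 1/5 + 1/25 = 30/125 = 0.2400 per day
Days = 1 / combined rate = 125/30
≈ 4.17 days

4.17 days


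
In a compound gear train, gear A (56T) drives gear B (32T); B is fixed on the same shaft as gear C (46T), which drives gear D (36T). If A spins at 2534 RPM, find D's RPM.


Stage 1: RPM_B = RPM_A × t_A/t_B = 2534 × 56/32 = 141904/32 = 4434.50
B and C share a shaft → RPM_C = RPM_B
Stage 2: RPM_D = RPM_C × t_C/t_D = RPM_A × (t_A×t_C)/(t_B×t_D)
Overall ratio = (56×46)/(32×36) = 2576/1152
RPM_D = 2534 × 2576/1152 = 6527584/1152
≈ 5666.31 RPM

5666.31 RPM


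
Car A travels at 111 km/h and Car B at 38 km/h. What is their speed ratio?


Ratio = 111:38
GCD = 1
Simplified = 111:38
Time ratio (same distance) = 38:111
Speed ratio = 111:38

111:38


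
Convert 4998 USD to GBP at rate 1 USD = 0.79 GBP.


Amount × rate = 4998 × 0.79
= 3948.42 GBP

3948.42 GBP


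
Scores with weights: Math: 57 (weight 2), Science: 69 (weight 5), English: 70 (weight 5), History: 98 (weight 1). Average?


Numerator = 57×2 + 69×5 + 70×5 + 98×1
= 114 + 345 + 350 + 98
= 907
Total weight = 13
Weighted avg = 907/13
= 69.77

69.77


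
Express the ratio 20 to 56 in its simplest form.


GCD(20, 56) = 4
20/4 : 56/4
= 5:14

5:14


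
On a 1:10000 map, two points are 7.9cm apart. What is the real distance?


Real distance = map distance × scale
= 7.9cm × 10000
= 79000 cm = 790.0 m
= 0.790 km

0.790 km


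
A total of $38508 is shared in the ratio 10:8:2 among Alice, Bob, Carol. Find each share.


Total parts = 10 + 8 + 2 = 20
Alice: 38508 × 10/20 = 19254.00
Bob: 38508 × 8/20 = 15403.20
Carol: 38508 × 2/20 = 3850.80
= Alice: $19254.00, Bob: $15403.20, Carol: $3850.80

Alice: $19254.00, Bob: $15403.20, Carol: $3850.80


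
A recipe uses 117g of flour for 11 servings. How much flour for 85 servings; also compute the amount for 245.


Direct proportion: y/x = constant
k = 117/11 ≈ 10.6364
y at x=85: k × 85 = 117 × 85 / 11 = 9945/11 ≈ 904.09
y at x=245: k × 245 = 117 × 245 / 11 = 28665/11 ≈ 2605.91
= 904.09 and 2605.91

904.09 and 2605.91


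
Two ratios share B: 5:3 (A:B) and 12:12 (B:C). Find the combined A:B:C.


Match B: multiply A:B by 12 → 60:36
Multiply B:C by 3 → 36:36
Combined: 60:36:36
GCD = 12
= 5:3:3

5:3:3


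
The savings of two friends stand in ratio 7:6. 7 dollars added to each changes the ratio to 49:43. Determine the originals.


Let A = 7k, B = 6k.
(7k + 7) / (6k + 7) = 49/43
Cross-multiply: 43(7k + 7) = 49(6k + 7)
301k + 301 = 294k + 343
301k - 294k = 343 - 301
7k = 42
k = 42/7 = 6
A = 7×6 = 42, B = 6×6 = 36
= A = 42, B = 36

A = 42, B = 36


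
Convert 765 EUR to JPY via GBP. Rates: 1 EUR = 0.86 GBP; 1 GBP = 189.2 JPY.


Step 1: 765 EUR × 0.86 = 657.90 GBP
Step 2: 657.90 GBP × 189.2 = 124474.68 JPY
Implied rate EUR→JPY = 0.86 × 189.2 = 162.7120
= 124474.68 JPY

124474.68 JPY


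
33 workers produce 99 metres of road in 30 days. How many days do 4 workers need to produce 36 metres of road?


Days ∝ work / workers, so d₂ = d₁ × (m₁/m₂) × (w₂/w₁)
Workers factor (inverse): 33/4 = 8.2500
Work factor (direct): 36/99 ≈ 0.3636
d₂ = 30 × 33/4 × 36/99 = (30 × 33 × 36) / (4 × 99) = 35640/396
= 90.00 days

90.00 days


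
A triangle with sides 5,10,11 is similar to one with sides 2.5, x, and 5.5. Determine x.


Scale factor = 2.5/5 = 0.5
Missing side = 10 × 0.5
= 5.0

5.0


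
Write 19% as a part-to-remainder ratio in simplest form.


19% means 19 parts out of 100; remainder = 81
Part : remainder = 19:81
GCD = 1
= 19:81

19:81


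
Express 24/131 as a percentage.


Percentage = (part / whole) × 100
= (24 / 131) × 100
≈ 18.32%

18.32%


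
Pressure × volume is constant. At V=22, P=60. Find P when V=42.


Inverse proportion: x × y = constant
k = 22 × 60 = 1320
y₂ = k / 42 = 1320 / 42
= 31.43

31.43


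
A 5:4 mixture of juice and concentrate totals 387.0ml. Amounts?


Total parts = 5 + 4 = 9
juice: 387.0 × 5/9 = 215.0ml
concentrate: 387.0 × 4/9 = 172.0ml
= 215.0ml and 172.0ml

215.0ml and 172.0ml


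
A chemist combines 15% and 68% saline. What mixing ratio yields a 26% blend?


Let x parts of 15% mix with y parts of 68%.
15x + 68y = 26(x + y)
15x + 68y = 26x + 26y
x(15 - 26) = y(26 - 68)
x/y = (68 - 26)/(26 - 15) = 42/11
Simplify: 42:11
= 42:11

42:11


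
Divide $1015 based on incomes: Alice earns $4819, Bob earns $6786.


Total income = 4819 + 6786 = $11605
Alice: $1015 × 4819/11605 = $421.48
Bob: $1015 × 6786/11605 = $593.52
= Alice: $421.48, Bob: $593.52

Alice: $421.48, Bob: $593.52


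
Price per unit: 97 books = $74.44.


Unit rate = total / quantity
= 74.44 / 97
= $0.77 per unit

$0.77 per unit


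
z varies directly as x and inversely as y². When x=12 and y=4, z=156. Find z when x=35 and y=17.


z = k·x/y²
Solve for k using the known point: k = z·y²/x = 156×16/12 = 2496/12 = 208.0000
Now evaluate at x=35, y=17:
z = k × 35 / 289 = (2496 × 35) / (12 × 289) = 87360/3468
≈ 25.1903

25.1903


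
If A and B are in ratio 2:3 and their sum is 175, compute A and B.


Let A = 2k, B = 3k.
2k + 3k = 175
5k = 175 → k = 175/5 = 35
A = 2×35 = 70, B = 3×35 = 105
= A = 70, B = 105

A = 70, B = 105


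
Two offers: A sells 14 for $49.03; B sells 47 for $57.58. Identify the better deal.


Deal A: $49.03/14 = $3.5021/unit
Deal B: $57.58/47 = $1.2251/unit
B is cheaper per unit
= Deal B

Deal B


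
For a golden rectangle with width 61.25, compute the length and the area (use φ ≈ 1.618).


φ = (1 + √5) / 2 ≈ 1.618
Length = width × φ = 61.25 × 1.618 = 99.1025
≈ 99.10
Area = width × length = 61.25 × 99.1025 = 6070.028125 ≈ 6070.03
= Length: 99.10, Area: 6070.03

Length: 99.10, Area: 6070.03


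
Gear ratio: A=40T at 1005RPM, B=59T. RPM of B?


Gear ratio = 40:59 = 40:59
RPM_B = RPM_A × (teeth_A / teeth_B)
= 1005 × (40/59)
= 681.4 RPM

681.4 RPM


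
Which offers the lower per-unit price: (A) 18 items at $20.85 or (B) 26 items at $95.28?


Deal A: $20.85/18 = $1.1583/unit
Deal B: $95.28/26 = $3.6646/unit
A is cheaper per unit
= Deal A

Deal A


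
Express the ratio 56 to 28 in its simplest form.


GCD(56, 28) = 28
56/28 : 28/28
= 2:1

2:1


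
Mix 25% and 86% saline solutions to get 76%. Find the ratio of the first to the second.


Let x parts of 25% mix with y parts of 86%.
25x + 86y = 76(x + y)
25x + 86y = 76x + 76y
x(25 - 76) = y(76 - 86)
x/y = (86 - 76)/(76 - 25) = 10/51
Simplify: 10:51
= 10:51

10:51


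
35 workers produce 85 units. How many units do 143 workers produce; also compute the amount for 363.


Direct proportion: y/x = constant
k = 85/35 ≈ 2.4286
y at x=143: k × 143 = 85 × 143 / 35 = 12155/35 ≈ 347.29
y at x=363: k × 363 = 85 × 363 / 35 = 30855/35 ≈ 881.57
= 347.29 and 881.57

347.29 and 881.57


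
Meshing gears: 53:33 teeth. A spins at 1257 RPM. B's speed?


Gear ratio = 53:33 = 53:33
RPM_B = RPM_A × (teeth_A / teeth_B)
= 1257 × (53/33)
= 2018.8 RPM

2018.8 RPM


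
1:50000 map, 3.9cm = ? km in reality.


Real distance = map distance × scale
= 3.9cm × 50000
= 195000 cm = 1950.0 m
= 1.950 km

1.950 km


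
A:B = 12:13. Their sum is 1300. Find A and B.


Let A = 12k, B = 13k.
12k + 13k = 1300
25k = 1300 → k = 1300/25 = 52
A = 12×52 = 624, B = 13×52 = 676
= A = 624, B = 676

A = 624, B = 676


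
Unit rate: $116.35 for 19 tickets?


Unit rate = total / quantity
= 116.35 / 19
= $6.12 per unit

$6.12 per unit


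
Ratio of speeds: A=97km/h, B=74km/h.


Ratio = 97:74
GCD = 1
Simplified = 97:74
Time ratio (same distance) = 74:97
Speed ratio = 97:74

97:74


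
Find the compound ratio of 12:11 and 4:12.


Compound ratio = (12×4) : (11×12)
= 48:132
GCD = 12
= 4:11

4:11


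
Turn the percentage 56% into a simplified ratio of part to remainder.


56% means 56 parts out of 100; remainder = 44
Part : remainder = 56:44
GCD = 4
= 14:11

14:11


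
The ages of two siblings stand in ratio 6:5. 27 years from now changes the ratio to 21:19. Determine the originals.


Let A = 6k, B = 5k.
(6k + 27) / (5k + 27) = 21/19
Cross-multiply: 19(6k + 27) = 21(5k + 27)
114k + 513 = 105k + 567
114k - 105k = 567 - 513
9k = 54
k = 54/9 = 6
A = 6×6 = 36, B = 5×6 = 30
= A = 36, B = 30

A = 36, B = 30


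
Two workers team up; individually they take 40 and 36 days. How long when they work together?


Rate of A = 1/40 per day
Rate of B = 1/36 per day
Combined rate = 1/40 + 1/36 = 76/1440 ≈ 0.0528 per day
Days = 1 / combined rate = 1440/76
≈ 18.95 days

18.95 days


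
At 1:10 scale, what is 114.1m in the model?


Model size = real / scale
= 114.1 / 10
= 11.4100 m

11.4100 m


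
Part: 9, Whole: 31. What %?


Percentage = (part / whole) × 100
= (9 / 31) × 100
≈ 29.03%

29.03%


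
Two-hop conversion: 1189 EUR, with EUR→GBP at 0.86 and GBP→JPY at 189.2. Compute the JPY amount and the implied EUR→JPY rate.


Step 1: 1189 EUR × 0.86 = 1022.54 GBP
Step 2: 1022.54 GBP × 189.2 = 193464.57 JPY
Implied rate EUR→JPY = 0.86 × 189.2 = 162.7120
= 193464.57 JPY; implied rate 162.7120 JPY/EUR

193464.57 JPY; implied rate 162.7120 JPY/EUR


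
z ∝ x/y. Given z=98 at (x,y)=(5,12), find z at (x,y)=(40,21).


z = k·x/y
Solve for k using the known point: k = z·y/x = 98×12/5 = 1176/5 = 235.2000
Now evaluate at x=40, y=21:
z = k × 40 / 21 = (1176 × 40) / (5 × 21) = 47040/105
= 448.0000

448.0000


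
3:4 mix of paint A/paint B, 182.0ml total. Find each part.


Total parts = 3 + 4 = 7
paint A: 182.0 × 3/7 = 78.0ml
paint B: 182.0 × 4/7 = 104.0ml
= 78.0ml and 104.0ml

78.0ml and 104.0ml


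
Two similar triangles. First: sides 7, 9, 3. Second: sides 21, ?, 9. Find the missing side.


Scale factor = 21/7 = 3
Missing side = 9 × 3
= 27.0

27.0


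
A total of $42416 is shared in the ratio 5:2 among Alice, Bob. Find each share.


Total parts = 5 + 2 = 7
Alice: 42416 × 5/7 = 30297.14
Bob: 42416 × 2/7 = 12118.86
= Alice: $30297.14, Bob: $12118.86

Alice: $30297.14, Bob: $12118.86


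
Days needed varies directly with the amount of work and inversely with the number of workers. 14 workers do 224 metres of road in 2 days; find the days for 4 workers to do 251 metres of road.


Days ∝ work / workers, so d₂ = d₁ × (m₁/m₂) × (w₂/w₁)
Workers factor (inverse): 14/4 = 3.5000
Work factor (direct): 251/224 ≈ 1.1205
d₂ = 2 × 14/4 × 251/224 = (2 × 14 × 251) / (4 × 224) = 7028/896
≈ 7.84 days

7.84 days


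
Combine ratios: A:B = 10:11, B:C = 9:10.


Match B: multiply A:B by 9 → 90:99
Multiply B:C by 11 → 99:110
Combined: 90:99:110
GCD = 1
= 90:99:110

90:99:110


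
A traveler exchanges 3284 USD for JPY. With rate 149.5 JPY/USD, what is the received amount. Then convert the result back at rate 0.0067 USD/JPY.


Amount × rate = 3284 × 149.5 = 490958.00 JPY
Round-trip: 490958.00 × 0.0067 = 3289.42 USD
= 490958.00 JPY, then 3289.42 USD

490958.00 JPY, then 3289.42 USD


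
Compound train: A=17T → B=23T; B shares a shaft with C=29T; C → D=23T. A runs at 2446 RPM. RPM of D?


Stage 1: RPM_B = RPM_A × t_A/t_B = 2446 × 17/23 = 41582/23 ≈ 1807.91
B and C share a shaft → RPM_C = RPM_B
Stage 2: RPM_D = RPM_C × t_C/t_D = RPM_A × (t_A×t_C)/(t_B×t_D)
Overall ratio = (17×29)/(23×23) = 493/529
RPM_D = 2446 × 493/529 = 1205878/529
≈ 2279.54 RPM

2279.54 RPM


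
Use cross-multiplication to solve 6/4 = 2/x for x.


Cross multiply: 6 × x = 4 × 2
6x = 8
x = 8 / 6
= 1.33

1.33


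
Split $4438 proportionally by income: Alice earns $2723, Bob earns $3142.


Total income = 2723 + 3142 = $5865
Alice: $4438 × 2723/5865 = $2060.47
Bob: $4438 × 3142/5865 = $2377.53
= Alice: $2060.47, Bob: $2377.53

Alice: $2060.47, Bob: $2377.53


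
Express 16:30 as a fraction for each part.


Total parts = 16 + 30 = 46
First part: 16/46 = 8/23
Second part: 30/46 = 15/23
= 8/23 and 15/23

8/23 and 15/23


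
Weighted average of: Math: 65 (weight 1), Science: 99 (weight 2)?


Numerator = 65×1 + 99×2
= 65 + 198
= 263
Total weight = 3
Weighted avg = 263/3
= 87.67

87.67


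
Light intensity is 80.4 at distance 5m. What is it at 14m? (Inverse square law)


I₁d₁² = I₂d₂²
I₂ = I₁ × (d₁/d₂)²
= 80.4 × (5/14)²
= 80.4 × 25/196
= 2010/196
≈ 10.2551

10.2551


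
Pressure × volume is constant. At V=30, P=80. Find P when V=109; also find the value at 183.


Inverse proportion: x × y = constant
k = 30 × 80 = 2400
At x=109: k/109 = 22.02
At x=183: k/183 = 13.11
= 22.02 and 13.11

22.02 and 13.11


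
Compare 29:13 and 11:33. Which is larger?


29/13 = 2.2308
11/33 = 0.3333
2.2308 > 0.3333, so 29:13 is greater
= 29:13

29:13


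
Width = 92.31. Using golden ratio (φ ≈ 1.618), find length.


φ = (1 + √5) / 2 ≈ 1.618
Length = width × φ = 92.31 × 1.618 = 149.35758
≈ 149.36

149.36


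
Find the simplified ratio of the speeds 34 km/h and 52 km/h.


Ratio = 34:52
GCD = 2
Simplified = 17:26
Time ratio (same distance) = 26:17
Speed ratio = 17:26

17:26


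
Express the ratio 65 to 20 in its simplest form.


GCD(65, 20) = 5
65/5 : 20/5
= 13:4

13:4


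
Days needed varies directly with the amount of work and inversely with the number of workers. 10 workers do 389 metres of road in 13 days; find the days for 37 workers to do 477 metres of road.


Days ∝ work / workers, so d₂ = d₁ × (m₁/m₂) × (w₂/w₁)
Workers factor (inverse): 10/37 ≈ 0.2703
Work factor (direct): 477/389 ≈ 1.2262
d₂ = 13 × 10/37 × 477/389 = (13 × 10 × 477) / (37 × 389) = 62010/14393
≈ 4.31 days

4.31 days


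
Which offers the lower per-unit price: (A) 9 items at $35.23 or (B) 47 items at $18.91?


Deal A: $35.23/9 = $3.9144/unit
Deal B: $18.91/47 = $0.4023/unit
B is cheaper per unit
= Deal B

Deal B


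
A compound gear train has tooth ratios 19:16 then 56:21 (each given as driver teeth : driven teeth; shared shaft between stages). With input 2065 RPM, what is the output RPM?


Stage 1: RPM_B = RPM_A × t_A/t_B = 2065 × 19/16 = 39235/16 ≈ 2452.19
B and C share a shaft → RPM_C = RPM_B
Stage 2: RPM_D = RPM_C × t_C/t_D = RPM_A × (t_A×t_C)/(t_B×t_D)
Overall ratio = (19×56)/(16×21) = 1064/336
RPM_D = 2065 × 1064/336 = 2197160/336
≈ 6539.17 RPM

6539.17 RPM


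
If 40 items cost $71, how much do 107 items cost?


Direct proportion: y/x = constant
k = 71/40 = 1.7750
y₂ = k × 107 = 71 × 107 / 40 = 7597/40
≈ 189.93

189.93


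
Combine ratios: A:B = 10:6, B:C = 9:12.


Match B: multiply A:B by 9 → 90:54
Multiply B:C by 6 → 54:72
Combined: 90:54:72
GCD = 18
= 5:3:4

5:3:4


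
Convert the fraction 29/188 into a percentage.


Percentage = (part / whole) × 100
= (29 / 188) × 100
≈ 15.43%

15.43%


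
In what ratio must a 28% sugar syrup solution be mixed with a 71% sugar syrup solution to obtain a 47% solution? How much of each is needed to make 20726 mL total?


Let x parts of 28% mix with y parts of 71%.
28x + 71y = 47(x + y)
28x + 71y = 47x + 47y
x(28 - 47) = y(47 - 71)
x/y = (71 - 47)/(47 - 28) = 24/19
Simplify: 24:19
Total parts = 43; one part = 20726/43 = 482.00 mL
28% solution: 24×482.00 = 11568.00 mL
71% solution: 19×482.00 = 9158.00 mL
= ratio 24:19; 11568.00 mL and 9158.00 mL

ratio 24:19; 11568.00 mL and 9158.00 mL


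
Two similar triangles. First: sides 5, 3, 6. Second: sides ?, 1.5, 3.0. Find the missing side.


Scale factor = 1.5/3 = 0.5
Missing side = 5 × 0.5
= 2.5

2.5


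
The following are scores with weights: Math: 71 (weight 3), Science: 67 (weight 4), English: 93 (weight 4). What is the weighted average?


Numerator = 71×3 + 67×4 + 93×4
= 213 + 268 + 372
= 853
Total weight = 11
Weighted avg = 853/11
= 77.55

77.55


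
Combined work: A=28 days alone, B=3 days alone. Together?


Rate of A = 1/28 per day
Rate of B = 1/3 per day
Combined rate = 1/28 + 1/3 = 31/84 ≈ 0.3690 per day
Days = 1 / combined rate = 84/31
≈ 2.71 days

2.71 days


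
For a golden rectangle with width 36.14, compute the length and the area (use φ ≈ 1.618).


φ = (1 + √5) / 2 ≈ 1.618
Length = width × φ = 36.14 × 1.618 = 58.47452
≈ 58.47
Area = width × length = 36.14 × 58.47452 = 2113.2691528 ≈ 2113.27
= Length: 58.47, Area: 2113.27

Length: 58.47, Area: 2113.27


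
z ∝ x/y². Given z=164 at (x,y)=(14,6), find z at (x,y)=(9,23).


z = k·x/y²
Solve for k using the known point: k = z·y²/x = 164×36/14 = 5904/14 ≈ 421.7143
Now evaluate at x=9, y=23:
z = k × 9 / 529 = (5904 × 9) / (14 × 529) = 53136/7406
≈ 7.1747

7.1747


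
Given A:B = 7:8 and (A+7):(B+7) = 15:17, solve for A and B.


Let A = 7k, B = 8k.
(7k + 7) / (8k + 7) = 15/17
Cross-multiply: 17(7k + 7) = 15(8k + 7)
119k + 119 = 120k + 105
119k - 120k = 105 - 119
-1k = -14
k = -14/-1 = 14
A = 7×14 = 98, B = 8×14 = 112
= A = 98, B = 112

A = 98, B = 112


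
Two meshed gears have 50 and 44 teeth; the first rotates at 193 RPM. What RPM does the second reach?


Gear ratio = 50:44 = 25:22
RPM_B = RPM_A × (teeth_A / teeth_B)
= 193 × (50/44)
= 219.3 RPM

219.3 RPM


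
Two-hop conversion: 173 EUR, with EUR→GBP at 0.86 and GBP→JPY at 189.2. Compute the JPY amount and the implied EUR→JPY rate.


Step 1: 173 EUR × 0.86 = 148.78 GBP
Step 2: 148.78 GBP × 189.2 = 28149.18 JPY
Implied rate EUR→JPY = 0.86 × 189.2 = 162.7120
= 28149.18 JPY; implied rate 162.7120 JPY/EUR

28149.18 JPY; implied rate 162.7120 JPY/EUR


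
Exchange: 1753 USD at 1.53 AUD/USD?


Amount × rate = 1753 × 1.53
= 2682.09 AUD

2682.09 AUD


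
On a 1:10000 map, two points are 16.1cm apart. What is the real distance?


Real distance = map distance × scale
= 16.1cm × 10000
= 161000 cm = 1610.0 m
= 1.610 km

1.610 km


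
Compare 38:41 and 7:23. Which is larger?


38/41 = 0.9268
7/23 = 0.3043
0.9268 > 0.3043, so 38:41 is greater
= 38:41

38:41


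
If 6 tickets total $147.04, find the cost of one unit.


Unit rate = total / quantity
= 147.04 / 6
= $24.51 per unit

$24.51 per unit


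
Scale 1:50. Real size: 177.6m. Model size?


Model size = real / scale
= 177.6 / 50
= 3.5520 m

3.5520 m


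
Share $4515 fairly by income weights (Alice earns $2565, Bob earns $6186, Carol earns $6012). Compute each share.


Total income = 2565 + 6186 + 6012 = $14763
Alice: $4515 × 2565/14763 = $784.46
Bob: $4515 × 6186/14763 = $1891.88
Carol: $4515 × 6012/14763 = $1838.66
= Alice: $784.46, Bob: $1891.88, Carol: $1838.66

Alice: $784.46, Bob: $1891.88, Carol: $1838.66


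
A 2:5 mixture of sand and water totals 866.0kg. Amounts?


Total parts = 2 + 5 = 7
sand: 866.0 × 2/7 = 247.4kg
water: 866.0 × 5/7 = 618.6kg
= 247.4kg and 618.6kg

247.4kg and 618.6kg


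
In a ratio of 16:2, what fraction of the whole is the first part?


Total parts = 16 + 2 = 18
First part: 16/18 = 8/9
= 8/9

8/9


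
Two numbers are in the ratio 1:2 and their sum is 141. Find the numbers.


Let A = 1k, B = 2k.
1k + 2k = 141
3k = 141 → k = 141/3 = 47
A = 1×47 = 47, B = 2×47 = 94
= A = 47, B = 94

A = 47, B = 94


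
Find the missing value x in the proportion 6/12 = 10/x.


Cross multiply: 6 × x = 12 × 10
6x = 120
x = 120 / 6
= 20.00

20.00


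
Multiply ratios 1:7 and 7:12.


Compound ratio = (1×7) : (7×12)
= 7:84
GCD = 7
= 1:12

1:12


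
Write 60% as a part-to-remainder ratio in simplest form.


60% means 60 parts out of 100; remainder = 40
Part : remainder = 60:40
GCD = 20
= 3:2

3:2


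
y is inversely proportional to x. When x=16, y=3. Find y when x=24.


Inverse proportion: x × y = constant
k = 16 × 3 = 48
y₂ = k / 24 = 48 / 24
= 2.00

2.00


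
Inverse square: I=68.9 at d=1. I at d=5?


I₁d₁² = I₂d₂²
I₂ = I₁ × (d₁/d₂)²
= 68.9 × (1/5)²
= 68.9 × 1/25
= 68.9/25
= 2.7560

2.7560


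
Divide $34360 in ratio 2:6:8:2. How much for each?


Total parts = 2 + 6 + 8 + 2 = 18
Part 1: 34360 × 2/18 = 3817.78
Part 2: 34360 × 6/18 = 11453.33
Part 3: 34360 × 8/18 = 15271.11
Part 4: 34360 × 2/18 = 3817.78
= Part 1: $3817.78, Part 2: $11453.33, Part 3: $15271.11, Part 4: $3817.78

Part 1: $3817.78, Part 2: $11453.33, Part 3: $15271.11, Part 4: $3817.78


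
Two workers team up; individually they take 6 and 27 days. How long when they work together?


Rate of A = 1/6 per day
Rate of B = 1/27 per day
Combined rate = 1/6 + 1/27 = 33/162 ≈ 0.2037 per day
Days = 1 / combined rate = 162/33
≈ 4.91 days

4.91 days


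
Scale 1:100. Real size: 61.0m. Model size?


Model size = real / scale
= 61.0 / 100
= 0.6100 m

0.6100 m


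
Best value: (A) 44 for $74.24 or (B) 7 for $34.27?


Deal A: $74.24/44 = $1.6873/unit
Deal B: $34.27/7 = $4.8957/unit
A is cheaper per unit
= Deal A

Deal A


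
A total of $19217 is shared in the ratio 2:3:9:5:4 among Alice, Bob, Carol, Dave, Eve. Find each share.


Total parts = 2 + 3 + 9 + 5 + 4 = 23
Alice: 19217 × 2/23 = 1671.04
Bob: 19217 × 3/23 = 2506.57
Carol: 19217 × 9/23 = 7519.70
Dave: 19217 × 5/23 = 4177.61
Eve: 19217 × 4/23 = 3342.09
= Alice: $1671.04, Bob: $2506.57, Carol: $7519.70, Dave: $4177.61, Eve: $3342.09

Alice: $1671.04, Bob: $2506.57, Carol: $7519.70, Dave: $4177.61, Eve: $3342.09


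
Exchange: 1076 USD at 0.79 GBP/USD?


Amount × rate = 1076 × 0.79
= 850.04 GBP

850.04 GBP


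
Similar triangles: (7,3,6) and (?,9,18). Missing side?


Scale factor = 9/3 = 3
Missing side = 7 × 3
= 21.0

21.0


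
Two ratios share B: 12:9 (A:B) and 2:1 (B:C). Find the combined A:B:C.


Match B: multiply A:B by 2 → 24:18
Multiply B:C by 9 → 18:9
Combined: 24:18:9
GCD = 3
= 8:6:3

8:6:3


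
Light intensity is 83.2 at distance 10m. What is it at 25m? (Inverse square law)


I₁d₁² = I₂d₂²
I₂ = I₁ × (d₁/d₂)²
= 83.2 × (10/25)²
= 83.2 × 100/625
= 8320/625
= 13.3120

13.3120


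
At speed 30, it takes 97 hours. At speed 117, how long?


Inverse proportion: x × y = constant
k = 30 × 97 = 2910
y₂ = k / 117 = 2910 / 117
= 24.87

24.87


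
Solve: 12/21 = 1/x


Cross multiply: 12 × x = 21 × 1
12x = 21
x = 21 / 12
= 1.75

1.75


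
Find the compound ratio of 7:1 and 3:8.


Compound ratio = (7×3) : (1×8)
= 21:8
GCD = 1
= 21:8

21:8


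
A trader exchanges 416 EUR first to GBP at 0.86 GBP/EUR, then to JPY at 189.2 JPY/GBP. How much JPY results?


Step 1: 416 EUR × 0.86 = 357.76 GBP
Step 2: 357.76 GBP × 189.2 = 67688.19 JPY
Implied rate EUR→JPY = 0.86 × 189.2 = 162.7120
= 67688.19 JPY

67688.19 JPY


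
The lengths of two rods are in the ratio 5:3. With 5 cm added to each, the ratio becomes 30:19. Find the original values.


Let A = 5k, B = 3k.
(5k + 5) / (3k + 5) = 30/19
Cross-multiply: 19(5k + 5) = 30(3k + 5)
95k + 95 = 90k + 150
95k - 90k = 150 - 95
5k = 55
k = 55/5 = 11
A = 5×11 = 55, B = 3×11 = 33
= A = 55, B = 33

A = 55, B = 33


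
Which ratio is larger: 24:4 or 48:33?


24/4 = 6.0000
48/33 = 1.4545
6.0000 > 1.4545, so 24:4 is greater
= 24:4

24:4


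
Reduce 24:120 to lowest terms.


GCD(24, 120) = 24
24/24 : 120/24
= 1:5

1:5


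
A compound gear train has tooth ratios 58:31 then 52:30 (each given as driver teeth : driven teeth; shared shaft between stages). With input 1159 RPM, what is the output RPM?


Stage 1: RPM_B = RPM_A × t_A/t_B = 1159 × 58/31 = 67222/31 ≈ 2168.45
B and C share a shaft → RPM_C = RPM_B
Stage 2: RPM_D = RPM_C × t_C/t_D = RPM_A × (t_A×t_C)/(t_B×t_D)
Overall ratio = (58×52)/(31×30) = 3016/930
RPM_D = 1159 × 3016/930 = 3495544/930
≈ 3758.65 RPM

3758.65 RPM


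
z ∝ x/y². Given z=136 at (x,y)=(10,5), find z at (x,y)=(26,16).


z = k·x/y²
Solve for k using the known point: k = z·y²/x = 136×25/10 = 3400/10 = 340.0000
Now evaluate at x=26, y=16:
z = k × 26 / 256 = (3400 × 26) / (10 × 256) = 88400/2560
≈ 34.5313

34.5313


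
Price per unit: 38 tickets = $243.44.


Unit rate = total / quantity
= 243.44 / 38
= $6.41 per unit

$6.41 per unit


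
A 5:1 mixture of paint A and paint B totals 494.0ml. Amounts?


Total parts = 5 + 1 = 6
paint A: 494.0 × 5/6 = 411.7ml
paint B: 494.0 × 1/6 = 82.3ml
= 411.7ml and 82.3ml

411.7ml and 82.3ml


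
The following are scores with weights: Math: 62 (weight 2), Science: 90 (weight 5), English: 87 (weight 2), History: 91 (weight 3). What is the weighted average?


Numerator = 62×2 + 90×5 + 87×2 + 91×3
= 124 + 450 + 174 + 273
= 1021
Total weight = 12
Weighted avg = 1021/12
= 85.08

85.08


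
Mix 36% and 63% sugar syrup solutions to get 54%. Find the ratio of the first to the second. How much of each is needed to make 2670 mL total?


Let x parts of 36% mix with y parts of 63%.
36x + 63y = 54(x + y)
36x + 63y = 54x + 54y
x(36 - 54) = y(54 - 63)
x/y = (63 - 54)/(54 - 36) = 9/18
Simplify: 1:2
Total parts = 3; one part = 2670/3 = 890.00 mL
36% solution: 1×890.00 = 890.00 mL
63% solution: 2×890.00 = 1780.00 mL
= ratio 1:2; 890.00 mL and 1780.00 mL

ratio 1:2; 890.00 mL and 1780.00 mL


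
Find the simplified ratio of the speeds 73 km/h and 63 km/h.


Ratio = 73:63
GCD = 1
Simplified = 73:63
Time ratio (same distance) = 63:73
Speed ratio = 73:63

73:63


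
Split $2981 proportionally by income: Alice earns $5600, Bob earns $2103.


Total income = 5600 + 2103 = $7703
Alice: $2981 × 5600/7703 = $2167.16
Bob: $2981 × 2103/7703 = $813.84
= Alice: $2167.16, Bob: $813.84

Alice: $2167.16, Bob: $813.84


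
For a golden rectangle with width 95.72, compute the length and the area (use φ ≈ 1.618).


φ = (1 + √5) / 2 ≈ 1.618
Length = width × φ = 95.72 × 1.618 = 154.87496
≈ 154.87
Area = width × length = 95.72 × 154.87496 = 14824.6311712 ≈ 14824.63
= Length: 154.87, Area: 14824.63

Length: 154.87, Area: 14824.63


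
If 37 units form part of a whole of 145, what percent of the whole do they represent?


Percentage = (part / whole) × 100
= (37 / 145) × 100
≈ 25.52%

25.52%


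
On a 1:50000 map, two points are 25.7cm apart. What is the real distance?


Real distance = map distance × scale
= 25.7cm × 50000
= 1285000 cm = 12850.0 m
= 12.850 km

12.850 km


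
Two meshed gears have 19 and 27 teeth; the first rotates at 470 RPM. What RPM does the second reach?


Gear ratio = 19:27 = 19:27
RPM_B = RPM_A × (teeth_A / teeth_B)
= 470 × (19/27)
= 330.7 RPM

330.7 RPM


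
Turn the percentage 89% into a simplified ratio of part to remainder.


89% means 89 parts out of 100; remainder = 11
Part : remainder = 89:11
GCD = 1
= 89:11

89:11


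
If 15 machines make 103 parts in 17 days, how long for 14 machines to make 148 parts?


Days ∝ work / workers, so d₂ = d₁ × (m₁/m₂) × (w₂/w₁)
Workers factor (inverse): 15/14 ≈ 1.0714
Work factor (direct): 148/103 ≈ 1.4369
d₂ = 17 × 15/14 × 148/103 = (17 × 15 × 148) / (14 × 103) = 37740/1442
≈ 26.17 days

26.17 days


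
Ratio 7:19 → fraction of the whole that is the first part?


Total parts = 7 + 19 = 26
First part: 7/26 = 7/26
= 7/26

7/26


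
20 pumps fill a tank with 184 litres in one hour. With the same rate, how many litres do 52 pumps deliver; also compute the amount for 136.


Direct proportion: y/x = constant
k = 184/20 = 9.2000
y at x=52: k × 52 = 184 × 52 / 20 = 9568/20 = 478.40
y at x=136: k × 136 = 184 × 136 / 20 = 25024/20 = 1251.20
= 478.40 and 1251.20

478.40 and 1251.20


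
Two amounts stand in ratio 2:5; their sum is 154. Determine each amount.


Let A = 2k, B = 5k.
2k + 5k = 154
7k = 154 → k = 154/7 = 22
A = 2×22 = 44, B = 5×22 = 110
= A = 44, B = 110

A = 44, B = 110


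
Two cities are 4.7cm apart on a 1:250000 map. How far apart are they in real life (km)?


Real distance = map distance × scale
= 4.7cm × 250000
= 1175000 cm = 11750.0 m
= 11.750 km

11.750 km


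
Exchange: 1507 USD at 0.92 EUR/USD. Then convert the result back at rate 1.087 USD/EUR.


Amount × rate = 1507 × 0.92 = 1386.44 EUR
Round-trip: 1386.44 × 1.087 = 1507.06 USD
= 1386.44 EUR, then 1507.06 USD

1386.44 EUR, then 1507.06 USD


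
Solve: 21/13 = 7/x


Cross multiply: 21 × x = 13 × 7
21x = 91
x = 91 / 21
= 4.33

4.33


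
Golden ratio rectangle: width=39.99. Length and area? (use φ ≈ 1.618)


φ = (1 + √5) / 2 ≈ 1.618
Length = width × φ = 39.99 × 1.618 = 64.70382
≈ 64.70
Area = width × length = 39.99 × 64.70382 = 2587.5057618 ≈ 2587.51
= Length: 64.70, Area: 2587.51

Length: 64.70, Area: 2587.51


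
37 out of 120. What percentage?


Percentage = (part / whole) × 100
= (37 / 120) × 100
≈ 30.83%

30.83%


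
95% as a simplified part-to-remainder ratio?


95% means 95 parts out of 100; remainder = 5
Part : remainder = 95:5
GCD = 5
= 19:1

19:1


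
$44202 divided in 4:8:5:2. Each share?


Total parts = 4 + 8 + 5 + 2 = 19
Part 1: 44202 × 4/19 = 9305.68
Part 2: 44202 × 8/19 = 18611.37
Part 3: 44202 × 5/19 = 11632.11
Part 4: 44202 × 2/19 = 4652.84
= Part 1: $9305.68, Part 2: $18611.37, Part 3: $11632.11, Part 4: $4652.84

Part 1: $9305.68, Part 2: $18611.37, Part 3: $11632.11, Part 4: $4652.84


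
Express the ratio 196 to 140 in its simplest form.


GCD(196, 140) = 28
196/28 : 140/28
= 7:5

7:5


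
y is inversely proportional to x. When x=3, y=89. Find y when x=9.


Inverse proportion: x × y = constant
k = 3 × 89 = 267
y₂ = k / 9 = 267 / 9
= 29.67

29.67


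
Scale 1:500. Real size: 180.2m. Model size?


Model size = real / scale
= 180.2 / 500
= 0.3604 m

0.3604 m


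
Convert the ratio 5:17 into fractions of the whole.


Total parts = 5 + 17 = 22
First part: 5/22 = 5/22
Second part: 17/22 = 17/22
= 5/22 and 17/22

5/22 and 17/22


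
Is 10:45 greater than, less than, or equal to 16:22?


10/45 = 0.2222
16/22 = 0.7273
0.2222 < 0.7273, so 10:45 is less
= less than

less than


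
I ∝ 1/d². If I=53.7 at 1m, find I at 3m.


I₁d₁² = I₂d₂²
I₂ = I₁ × (d₁/d₂)²
= 53.7 × (1/3)²
= 53.7 × 1/9
= 53.7/9
≈ 5.9667

5.9667


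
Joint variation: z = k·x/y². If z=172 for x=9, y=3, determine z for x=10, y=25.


z = k·x/y²
Solve for k using the known point: k = z·y²/x = 172×9/9 = 1548/9 = 172.0000
Now evaluate at x=10, y=25:
z = k × 10 / 625 = (1548 × 10) / (9 × 625) = 15480/5625
= 2.7520

2.7520


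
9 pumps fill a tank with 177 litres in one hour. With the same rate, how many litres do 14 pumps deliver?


Direct proportion: y/x = constant
k = 177/9 ≈ 19.6667
y₂ = k × 14 = 177 × 14 / 9 = 2478/9
≈ 275.33

275.33


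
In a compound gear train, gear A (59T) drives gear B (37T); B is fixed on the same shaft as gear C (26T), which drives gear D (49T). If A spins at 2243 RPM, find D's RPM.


Stage 1: RPM_B = RPM_A × t_A/t_B = 2243 × 59/37 = 132337/37 ≈ 3576.68
B and C share a shaft → RPM_C = RPM_B
Stage 2: RPM_D = RPM_C × t_C/t_D = RPM_A × (t_A×t_C)/(t_B×t_D)
Overall ratio = (59×26)/(37×49) = 1534/1813
RPM_D = 2243 × 1534/1813 = 3440762/1813
≈ 1897.83 RPM

1897.83 RPM


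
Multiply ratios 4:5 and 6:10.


Compound ratio = (4×6) : (5×10)
= 24:50
GCD = 2
= 12:25

12:25


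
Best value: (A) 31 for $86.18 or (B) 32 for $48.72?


Deal A: $86.18/31 = $2.7800/unit
Deal B: $48.72/32 = $1.5225/unit
B is cheaper per unit
= Deal B

Deal B


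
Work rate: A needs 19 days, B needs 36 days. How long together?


Rate of A = 1/19 per day
Rate of B = 1/36 per day
Combined rate = 1/19 + 1/36 = 55/684 ≈ 0.0804 per day
Days = 1 / combined rate = 684/55
≈ 12.44 days

12.44 days


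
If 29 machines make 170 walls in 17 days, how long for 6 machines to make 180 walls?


Days ∝ work / workers, so d₂ = d₁ × (m₁/m₂) × (w₂/w₁)
Workers factor (inverse): 29/6 ≈ 4.8333
Work factor (direct): 180/170 ≈ 1.0588
d₂ = 17 × 29/6 × 180/170 = (17 × 29 × 180) / (6 × 170) = 88740/1020
= 87.00 days

87.00 days


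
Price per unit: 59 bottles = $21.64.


Unit rate = total / quantity
= 21.64 / 59
= $0.37 per unit

$0.37 per unit


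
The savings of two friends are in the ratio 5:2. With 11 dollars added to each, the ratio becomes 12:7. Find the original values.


Let A = 5k, B = 2k.
(5k + 11) / (2k + 11) = 12/7
Cross-multiply: 7(5k + 11) = 12(2k + 11)
35k + 77 = 24k + 132
35k - 24k = 132 - 77
11k = 55
k = 55/11 = 5
A = 5×5 = 25, B = 2×5 = 10
= A = 25, B = 10

A = 25, B = 10


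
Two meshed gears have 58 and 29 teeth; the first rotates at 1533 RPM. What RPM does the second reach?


Gear ratio = 58:29 = 2:1
RPM_B = RPM_A × (teeth_A / teeth_B)
= 1533 × (58/29)
= 3066.0 RPM

3066.0 RPM


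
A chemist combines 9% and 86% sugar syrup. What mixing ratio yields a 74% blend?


Let x parts of 9% mix with y parts of 86%.
9x + 86y = 74(x + y)
9x + 86y = 74x + 74y
x(9 - 74) = y(74 - 86)
x/y = (86 - 74)/(74 - 9) = 12/65
Simplify: 12:65
= 12:65

12:65


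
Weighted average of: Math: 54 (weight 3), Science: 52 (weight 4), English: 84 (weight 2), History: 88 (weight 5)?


Numerator = 54×3 + 52×4 + 84×2 + 88×5
= 162 + 208 + 168 + 440
= 978
Total weight = 14
Weighted avg = 978/14
= 69.86

69.86


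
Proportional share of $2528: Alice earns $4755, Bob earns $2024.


Total income = 4755 + 2024 = $6779
Alice: $2528 × 4755/6779 = $1773.22
Bob: $2528 × 2024/6779 = $754.78
= Alice: $1773.22, Bob: $754.78

Alice: $1773.22, Bob: $754.78


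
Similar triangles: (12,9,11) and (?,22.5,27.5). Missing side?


Scale factor = 22.5/9 = 2.5
Missing side = 12 × 2.5
= 30.0

30.0


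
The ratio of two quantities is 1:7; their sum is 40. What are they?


Let A = 1k, B = 7k.
1k + 7k = 40
8k = 40 → k = 40/8 = 5
A = 1×5 = 5, B = 7×5 = 35
= A = 5, B = 35

A = 5, B = 35


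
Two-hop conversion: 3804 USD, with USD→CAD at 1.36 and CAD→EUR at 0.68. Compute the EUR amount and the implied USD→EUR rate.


Step 1: 3804 USD × 1.36 = 5173.44 CAD
Step 2: 5173.44 CAD × 0.68 = 3517.94 EUR
Implied rate USD→EUR = 1.36 × 0.68 = 0.9248
= 3517.94 EUR; implied rate 0.9248 EUR/USD

3517.94 EUR; implied rate 0.9248 EUR/USD


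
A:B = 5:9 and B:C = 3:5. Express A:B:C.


Match B: multiply A:B by 3 → 15:27
Multiply B:C by 9 → 27:45
Combined: 15:27:45
GCD = 3
= 5:9:15

5:9:15


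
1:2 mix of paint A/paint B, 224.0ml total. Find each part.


Total parts = 1 + 2 = 3
paint A: 224.0 × 1/3 = 74.7ml
paint B: 224.0 × 2/3 = 149.3ml
= 74.7ml and 149.3ml

74.7ml and 149.3ml


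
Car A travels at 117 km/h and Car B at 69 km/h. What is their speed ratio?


Ratio = 117:69
GCD = 3
Simplified = 39:23
Time ratio (same distance) = 23:39
Speed ratio = 39:23

39:23


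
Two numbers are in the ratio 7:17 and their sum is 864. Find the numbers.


Let A = 7k, B = 17k.
7k + 17k = 864
24k = 864 → k = 864/24 = 36
A = 7×36 = 252, B = 17×36 = 612
= A = 252, B = 612

A = 252, B = 612


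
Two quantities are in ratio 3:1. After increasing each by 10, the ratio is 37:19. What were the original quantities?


Let A = 3k, B = 1k.
(3k + 10) / (1k + 10) = 37/19
Cross-multiply: 19(3k + 10) = 37(1k + 10)
57k + 190 = 37k + 370
57k - 37k = 370 - 190
20k = 180
k = 180/20 = 9
A = 3×9 = 27, B = 1×9 = 9
= A = 27, B = 9

A = 27, B = 9


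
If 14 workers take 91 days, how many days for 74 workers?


Inverse proportion: x × y = constant
k = 14 × 91 = 1274
y₂ = k / 74 = 1274 / 74
= 17.22

17.22
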